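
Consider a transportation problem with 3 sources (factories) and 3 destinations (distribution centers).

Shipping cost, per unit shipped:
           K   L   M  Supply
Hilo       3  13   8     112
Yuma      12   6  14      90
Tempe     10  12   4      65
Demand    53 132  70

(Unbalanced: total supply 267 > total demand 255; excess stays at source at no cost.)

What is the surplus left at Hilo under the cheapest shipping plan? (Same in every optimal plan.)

An optimal plan:
  Hilo–K: 53 × 3 = 159
  Hilo–L: 42 × 13 = 546
  Hilo–M: 5 × 8 = 40
  Yuma–L: 90 × 6 = 540
  Tempe–M: 65 × 4 = 260
Total cost = 1545.
Hilo ships 100 of its 112, leaving 12.

12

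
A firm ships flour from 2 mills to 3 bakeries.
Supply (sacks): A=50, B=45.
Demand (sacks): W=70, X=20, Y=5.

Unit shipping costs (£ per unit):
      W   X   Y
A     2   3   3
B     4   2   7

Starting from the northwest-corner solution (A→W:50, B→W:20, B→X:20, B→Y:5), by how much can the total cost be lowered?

10

Current plan cost = 50·2 + 20·4 + 20·2 + 5·7 = £255.
Optimal plan:
  A to W: 45 × £2 = £90
  A to Y: 5 × £3 = £15
  B to W: 25 × £4 = £100
  B to X: 20 × £2 = £40
Optimal cost = £245.
Saving = 255 − 245 = £10.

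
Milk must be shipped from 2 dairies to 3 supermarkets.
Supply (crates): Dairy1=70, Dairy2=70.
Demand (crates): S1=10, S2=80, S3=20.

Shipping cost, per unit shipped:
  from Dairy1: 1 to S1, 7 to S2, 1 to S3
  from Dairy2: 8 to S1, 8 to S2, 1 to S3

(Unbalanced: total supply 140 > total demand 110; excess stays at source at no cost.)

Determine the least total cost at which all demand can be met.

Optimal allocation:
  Dairy1–S1: 10 × 1 = 10
  Dairy1–S2: 60 × 7 = 420
  Dairy2–S2: 20 × 8 = 160
  Dairy2–S3: 20 × 1 = 20
Total = 10 + 420 + 160 + 20 = 610.

610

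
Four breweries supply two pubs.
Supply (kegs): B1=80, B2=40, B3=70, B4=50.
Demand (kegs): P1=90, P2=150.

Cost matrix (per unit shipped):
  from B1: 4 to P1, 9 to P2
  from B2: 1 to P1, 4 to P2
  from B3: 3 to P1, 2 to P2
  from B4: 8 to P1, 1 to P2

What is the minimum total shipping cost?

640

Optimal allocation:
  B1 to P1: 80 × 4 = 320
  B2 to P1: 10 × 1 = 10
  B2 to P2: 30 × 4 = 120
  B3 to P2: 70 × 2 = 140
  B4 to P2: 50 × 1 = 50
Total = 320 + 10 + 120 + 140 + 50 = 640.
(Supply check: B1 ships 80; B2 ships 40; B3 ships 70; B4 ships 50.)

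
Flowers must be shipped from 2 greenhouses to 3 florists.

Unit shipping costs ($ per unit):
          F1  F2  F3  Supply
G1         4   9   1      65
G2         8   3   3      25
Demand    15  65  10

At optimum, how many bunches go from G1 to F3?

10

The minimum-cost plan:
  G1→F1: 15 bunches
  G1→F2: 40 bunches
  G1→F3: 10 bunches
  G2→F2: 25 bunches
Total cost = $505.
So G1→F3 carries 10 bunches.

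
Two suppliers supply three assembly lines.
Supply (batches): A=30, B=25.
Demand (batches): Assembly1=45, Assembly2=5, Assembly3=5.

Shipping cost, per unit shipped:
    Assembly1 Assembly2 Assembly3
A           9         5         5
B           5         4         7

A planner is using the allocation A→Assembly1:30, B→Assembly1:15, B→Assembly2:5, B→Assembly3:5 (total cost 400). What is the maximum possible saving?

Current plan cost = 30·9 + 15·5 + 5·4 + 5·7 = 400.
Optimal plan:
  A–Assembly1: 20 batches
  A–Assembly2: 5 batches
  A–Assembly3: 5 batches
  B–Assembly1: 25 batches
Optimal cost = 355.
Saving = 400 − 355 = 45.

45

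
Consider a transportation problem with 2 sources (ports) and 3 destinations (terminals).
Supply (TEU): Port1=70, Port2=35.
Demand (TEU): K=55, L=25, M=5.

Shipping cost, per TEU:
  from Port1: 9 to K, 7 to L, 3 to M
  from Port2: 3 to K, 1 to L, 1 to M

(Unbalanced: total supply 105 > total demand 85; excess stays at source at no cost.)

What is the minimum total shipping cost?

475

Optimal allocation:
  Port1→K: 20 × 9 = 180
  Port1→L: 25 × 7 = 175
  Port1→M: 5 × 3 = 15
  Port2→K: 35 × 3 = 105
Total = 180 + 175 + 15 + 105 = 475.
(Supply check: Port1 ships 50; Port2 ships 35.)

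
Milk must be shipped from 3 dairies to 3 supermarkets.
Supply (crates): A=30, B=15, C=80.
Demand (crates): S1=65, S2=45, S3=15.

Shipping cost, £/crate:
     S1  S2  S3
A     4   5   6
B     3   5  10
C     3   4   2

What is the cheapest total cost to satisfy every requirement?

435

One minimum-cost allocation:
  A–S2: 30 crates
  B–S1: 15 crates
  C–S1: 50 crates
  C–S2: 15 crates
  C–S3: 15 crates
Total cost = £435.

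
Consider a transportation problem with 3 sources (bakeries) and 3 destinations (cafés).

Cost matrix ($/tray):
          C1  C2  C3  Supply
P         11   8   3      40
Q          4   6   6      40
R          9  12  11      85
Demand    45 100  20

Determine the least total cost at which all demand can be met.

1345

Optimal allocation:
  P→C2: 20 × $8 = $160
  P→C3: 20 × $3 = $60
  Q→C2: 40 × $6 = $240
  R→C1: 45 × $9 = $405
  R→C2: 40 × $12 = $480
Total = 160 + 60 + 240 + 405 + 480 = $1345.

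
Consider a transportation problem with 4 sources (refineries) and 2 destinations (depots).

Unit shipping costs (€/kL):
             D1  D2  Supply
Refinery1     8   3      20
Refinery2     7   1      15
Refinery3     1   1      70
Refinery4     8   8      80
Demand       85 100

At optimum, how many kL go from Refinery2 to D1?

Optimal shipments:
  Refinery1->D2: 20 × €3 = €60
  Refinery2->D2: 15 × €1 = €15
  Refinery3->D1: 70 × €1 = €70
  Refinery4->D1: 15 × €8 = €120
  Refinery4->D2: 65 × €8 = €520
Total cost = €785.
The route Refinery2→D1 is not used.

0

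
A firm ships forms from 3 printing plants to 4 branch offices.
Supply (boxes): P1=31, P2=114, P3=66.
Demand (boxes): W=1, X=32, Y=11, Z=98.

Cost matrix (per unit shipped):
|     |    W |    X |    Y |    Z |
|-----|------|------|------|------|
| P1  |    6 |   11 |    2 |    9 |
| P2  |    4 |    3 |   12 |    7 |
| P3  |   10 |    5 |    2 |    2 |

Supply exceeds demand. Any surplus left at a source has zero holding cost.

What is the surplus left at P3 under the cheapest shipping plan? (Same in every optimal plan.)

An optimal plan:
  P1–Y: 11 boxes
  P2–W: 1 boxes
  P2–X: 32 boxes
  P2–Z: 32 boxes
  P3–Z: 66 boxes
Total cost = 478.
P3 ships 66 of its 66, leaving 0.

0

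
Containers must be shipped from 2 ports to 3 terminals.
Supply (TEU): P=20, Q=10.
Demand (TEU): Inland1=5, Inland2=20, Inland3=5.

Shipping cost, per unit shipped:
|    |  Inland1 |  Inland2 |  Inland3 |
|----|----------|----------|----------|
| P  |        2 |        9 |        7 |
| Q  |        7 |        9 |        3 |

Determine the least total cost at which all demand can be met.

205

A cheapest plan:
  P->Inland1: 5 × 2 = 10
  P->Inland2: 15 × 9 = 135
  Q->Inland2: 5 × 9 = 45
  Q->Inland3: 5 × 3 = 15
Total = 10 + 135 + 45 + 15 = 205.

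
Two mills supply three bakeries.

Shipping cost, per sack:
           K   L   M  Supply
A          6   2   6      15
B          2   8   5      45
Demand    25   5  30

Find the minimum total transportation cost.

A cheapest plan:
  A–L: 5 sacks
  A–M: 10 sacks
  B–K: 25 sacks
  B–M: 20 sacks
Total cost = 220.
(Supply check: A ships 15; B ships 45.)

220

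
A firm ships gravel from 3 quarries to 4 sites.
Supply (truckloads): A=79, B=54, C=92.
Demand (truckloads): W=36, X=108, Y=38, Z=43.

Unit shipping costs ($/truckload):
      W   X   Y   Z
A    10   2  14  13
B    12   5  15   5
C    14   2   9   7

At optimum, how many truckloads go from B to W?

11

The minimum-cost plan:
  A to W: 25 × $10 = $250
  A to X: 54 × $2 = $108
  B to W: 11 × $12 = $132
  B to Z: 43 × $5 = $215
  C to X: 54 × $2 = $108
  C to Y: 38 × $9 = $342
Total cost = $1155.
So B→W carries 11 truckloads.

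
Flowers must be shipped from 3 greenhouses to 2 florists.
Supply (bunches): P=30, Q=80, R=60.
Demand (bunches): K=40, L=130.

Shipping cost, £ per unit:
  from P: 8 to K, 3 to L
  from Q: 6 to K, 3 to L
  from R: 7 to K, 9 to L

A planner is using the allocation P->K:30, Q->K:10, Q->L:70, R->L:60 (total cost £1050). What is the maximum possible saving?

260

Current plan cost = 30·8 + 10·6 + 70·3 + 60·9 = £1050.
Optimal plan:
  P->L: 30 × £3 = £90
  Q->L: 80 × £3 = £240
  R->K: 40 × £7 = £280
  R->L: 20 × £9 = £180
Optimal cost = £790.
Saving = 1050 − 790 = £260.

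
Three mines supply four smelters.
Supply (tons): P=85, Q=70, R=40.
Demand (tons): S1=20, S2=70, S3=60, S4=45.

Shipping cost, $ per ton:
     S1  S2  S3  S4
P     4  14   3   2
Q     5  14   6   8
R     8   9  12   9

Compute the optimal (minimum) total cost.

1210

One minimum-cost allocation:
  P→S3: 40 tons
  P→S4: 45 tons
  Q→S1: 20 tons
  Q→S2: 30 tons
  Q→S3: 20 tons
  R→S2: 40 tons
Total cost = $1210.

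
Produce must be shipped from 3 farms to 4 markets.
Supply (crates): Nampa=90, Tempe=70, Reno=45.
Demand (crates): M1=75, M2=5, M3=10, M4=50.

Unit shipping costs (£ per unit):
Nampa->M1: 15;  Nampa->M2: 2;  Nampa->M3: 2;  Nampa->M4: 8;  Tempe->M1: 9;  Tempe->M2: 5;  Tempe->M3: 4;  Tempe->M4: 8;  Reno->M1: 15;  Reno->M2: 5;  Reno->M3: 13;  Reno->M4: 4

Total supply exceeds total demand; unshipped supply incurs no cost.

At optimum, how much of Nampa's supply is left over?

65

An optimal plan:
  Nampa–M1: 5 × £15 = £75
  Nampa–M2: 5 × £2 = £10
  Nampa–M3: 10 × £2 = £20
  Nampa–M4: 5 × £8 = £40
  Tempe–M1: 70 × £9 = £630
  Reno–M4: 45 × £4 = £180
Total cost = £955.
Nampa ships 25 of its 90, leaving 65.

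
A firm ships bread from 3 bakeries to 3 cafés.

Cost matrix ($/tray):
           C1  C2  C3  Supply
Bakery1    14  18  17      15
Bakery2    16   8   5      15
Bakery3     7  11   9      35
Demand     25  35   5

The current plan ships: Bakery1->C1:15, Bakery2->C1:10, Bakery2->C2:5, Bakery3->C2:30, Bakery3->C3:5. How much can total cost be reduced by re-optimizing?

Current plan cost = 15·14 + 10·16 + 5·8 + 30·11 + 5·9 = $785.
Optimal plan:
  Bakery1–C2: 15 × $18 = $270
  Bakery2–C2: 10 × $8 = $80
  Bakery2–C3: 5 × $5 = $25
  Bakery3–C1: 25 × $7 = $175
  Bakery3–C2: 10 × $11 = $110
Optimal cost = $660.
Saving = 785 − 660 = $125.

125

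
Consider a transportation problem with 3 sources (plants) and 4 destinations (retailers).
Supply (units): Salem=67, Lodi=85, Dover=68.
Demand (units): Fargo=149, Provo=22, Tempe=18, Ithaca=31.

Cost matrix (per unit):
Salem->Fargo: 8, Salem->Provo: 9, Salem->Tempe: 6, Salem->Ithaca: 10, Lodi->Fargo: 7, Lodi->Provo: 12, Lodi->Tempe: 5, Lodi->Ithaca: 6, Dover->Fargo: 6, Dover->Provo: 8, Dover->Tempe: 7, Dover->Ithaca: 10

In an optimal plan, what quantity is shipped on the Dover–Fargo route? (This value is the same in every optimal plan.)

The minimum-cost plan:
  Salem to Fargo: 27 × 8 = 216
  Salem to Provo: 22 × 9 = 198
  Salem to Tempe: 18 × 6 = 108
  Lodi to Fargo: 54 × 7 = 378
  Lodi to Ithaca: 31 × 6 = 186
  Dover to Fargo: 68 × 6 = 408
Total cost = 1494.
So Dover→Fargo carries 68 units.

68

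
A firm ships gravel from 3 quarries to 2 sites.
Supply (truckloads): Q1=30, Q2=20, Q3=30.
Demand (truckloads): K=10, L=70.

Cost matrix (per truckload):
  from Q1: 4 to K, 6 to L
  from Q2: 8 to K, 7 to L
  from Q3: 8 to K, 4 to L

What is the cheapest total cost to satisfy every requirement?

420

One minimum-cost allocation:
  Q1–K: 10 × 4 = 40
  Q1–L: 20 × 6 = 120
  Q2–L: 20 × 7 = 140
  Q3–L: 30 × 4 = 120
Total = 40 + 120 + 140 + 120 = 420.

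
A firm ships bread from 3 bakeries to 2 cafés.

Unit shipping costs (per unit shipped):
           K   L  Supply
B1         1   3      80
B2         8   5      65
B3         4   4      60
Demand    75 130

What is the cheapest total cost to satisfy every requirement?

An optimal shipping plan:
  B1–K: 75 × 1 = 75
  B1–L: 5 × 3 = 15
  B2–L: 65 × 5 = 325
  B3–L: 60 × 4 = 240
Total = 75 + 15 + 325 + 240 = 655.
(Supply check: B1 ships 80; B2 ships 65; B3 ships 60.)

655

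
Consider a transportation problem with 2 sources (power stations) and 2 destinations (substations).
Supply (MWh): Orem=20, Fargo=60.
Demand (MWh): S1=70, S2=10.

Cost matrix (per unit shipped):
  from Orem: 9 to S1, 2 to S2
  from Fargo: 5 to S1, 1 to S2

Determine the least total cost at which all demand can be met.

410

An optimal shipping plan:
  Orem to S1: 10 × 9 = 90
  Orem to S2: 10 × 2 = 20
  Fargo to S1: 60 × 5 = 300
Total = 90 + 20 + 300 = 410.
(Supply check: Orem ships 20; Fargo ships 60.)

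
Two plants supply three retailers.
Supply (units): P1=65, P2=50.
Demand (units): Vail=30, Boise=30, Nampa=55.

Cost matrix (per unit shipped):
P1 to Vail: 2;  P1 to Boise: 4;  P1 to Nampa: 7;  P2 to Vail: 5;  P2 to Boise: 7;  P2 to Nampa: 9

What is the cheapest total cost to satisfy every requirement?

665

An optimal shipping plan:
  P1→Vail: 30 × 2 = 60
  P1→Boise: 30 × 4 = 120
  P1→Nampa: 5 × 7 = 35
  P2→Nampa: 50 × 9 = 450
Total = 60 + 120 + 35 + 450 = 665.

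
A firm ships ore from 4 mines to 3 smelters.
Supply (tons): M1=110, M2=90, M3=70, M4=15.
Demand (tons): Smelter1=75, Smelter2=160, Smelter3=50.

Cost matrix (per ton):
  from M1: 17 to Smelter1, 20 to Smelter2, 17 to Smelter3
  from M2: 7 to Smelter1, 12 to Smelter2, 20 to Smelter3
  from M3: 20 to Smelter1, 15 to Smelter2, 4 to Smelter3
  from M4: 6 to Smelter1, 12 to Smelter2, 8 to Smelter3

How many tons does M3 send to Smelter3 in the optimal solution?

Optimal shipments:
  M1→Smelter2: 110 × 20 = 2200
  M2→Smelter1: 60 × 7 = 420
  M2→Smelter2: 30 × 12 = 360
  M3→Smelter2: 20 × 15 = 300
  M3→Smelter3: 50 × 4 = 200
  M4→Smelter1: 15 × 6 = 90
Total cost = 3570.
So M3→Smelter3 carries 50 tons.

50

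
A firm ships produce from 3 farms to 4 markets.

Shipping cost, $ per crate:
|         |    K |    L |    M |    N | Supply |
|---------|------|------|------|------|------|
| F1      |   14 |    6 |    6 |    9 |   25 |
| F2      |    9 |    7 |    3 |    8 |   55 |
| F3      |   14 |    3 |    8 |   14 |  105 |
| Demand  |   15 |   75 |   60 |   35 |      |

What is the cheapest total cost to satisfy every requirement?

995

Optimal allocation:
  F1->N: 25 crates
  F2->K: 15 crates
  F2->M: 30 crates
  F2->N: 10 crates
  F3->L: 75 crates
  F3->M: 30 crates
Total cost = $995.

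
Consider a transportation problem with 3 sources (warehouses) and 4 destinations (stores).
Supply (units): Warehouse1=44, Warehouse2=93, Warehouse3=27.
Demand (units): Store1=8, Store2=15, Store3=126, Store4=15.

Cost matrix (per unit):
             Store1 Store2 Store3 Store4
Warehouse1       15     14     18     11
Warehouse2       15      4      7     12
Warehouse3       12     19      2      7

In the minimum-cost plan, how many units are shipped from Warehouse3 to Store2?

0

The minimum-cost plan:
  Warehouse1->Store1: 8 × 15 = 120
  Warehouse1->Store2: 15 × 14 = 210
  Warehouse1->Store3: 6 × 18 = 108
  Warehouse1->Store4: 15 × 11 = 165
  Warehouse2->Store3: 93 × 7 = 651
  Warehouse3->Store3: 27 × 2 = 54
Total cost = 1308.
The route Warehouse3→Store2 is not used.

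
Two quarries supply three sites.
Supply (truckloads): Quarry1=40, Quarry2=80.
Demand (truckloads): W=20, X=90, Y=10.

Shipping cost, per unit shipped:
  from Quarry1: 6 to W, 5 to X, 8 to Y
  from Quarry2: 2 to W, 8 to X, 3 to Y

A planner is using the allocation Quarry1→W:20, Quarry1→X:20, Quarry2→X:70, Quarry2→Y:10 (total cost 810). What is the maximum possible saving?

140

Current plan cost = 20·6 + 20·5 + 70·8 + 10·3 = 810.
Optimal plan:
  Quarry1→X: 40 truckloads
  Quarry2→W: 20 truckloads
  Quarry2→X: 50 truckloads
  Quarry2→Y: 10 truckloads
Optimal cost = 670.
Saving = 810 − 670 = 140.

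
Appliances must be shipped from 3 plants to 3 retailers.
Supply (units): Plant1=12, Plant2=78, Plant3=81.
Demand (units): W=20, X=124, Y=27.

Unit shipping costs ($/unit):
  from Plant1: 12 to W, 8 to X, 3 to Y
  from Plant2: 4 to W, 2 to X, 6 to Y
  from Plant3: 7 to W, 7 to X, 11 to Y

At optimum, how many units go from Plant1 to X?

Optimal shipments:
  Plant1–Y: 12 × $3 = $36
  Plant2–X: 63 × $2 = $126
  Plant2–Y: 15 × $6 = $90
  Plant3–W: 20 × $7 = $140
  Plant3–X: 61 × $7 = $427
Total cost = $819.
The route Plant1→X is not used.

0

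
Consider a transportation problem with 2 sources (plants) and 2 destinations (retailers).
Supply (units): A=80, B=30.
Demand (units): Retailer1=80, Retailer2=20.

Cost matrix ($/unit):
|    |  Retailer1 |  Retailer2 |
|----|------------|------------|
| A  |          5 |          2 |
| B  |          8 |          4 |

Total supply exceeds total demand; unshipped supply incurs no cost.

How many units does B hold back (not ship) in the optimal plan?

Minimum-cost shipments:
  A→Retailer1: 80 × $5 = $400
  B→Retailer2: 20 × $4 = $80
Total cost = $480.
B ships 20 of its 30, leaving 10.

10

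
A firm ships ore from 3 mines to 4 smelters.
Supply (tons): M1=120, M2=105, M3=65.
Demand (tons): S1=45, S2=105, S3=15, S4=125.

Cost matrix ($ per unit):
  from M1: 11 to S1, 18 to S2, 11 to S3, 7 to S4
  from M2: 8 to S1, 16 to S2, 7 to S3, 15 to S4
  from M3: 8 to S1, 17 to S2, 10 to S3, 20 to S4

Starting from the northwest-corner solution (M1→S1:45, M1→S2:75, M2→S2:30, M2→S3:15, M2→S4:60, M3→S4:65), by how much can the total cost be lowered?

Current plan cost = 45·11 + 75·18 + 30·16 + 15·7 + 60·15 + 65·20 = $4630.
Optimal plan:
  M1->S4: 120 tons
  M2->S2: 85 tons
  M2->S3: 15 tons
  M2->S4: 5 tons
  M3->S1: 45 tons
  M3->S2: 20 tons
Optimal cost = $3080.
Saving = 4630 − 3080 = $1550.

1550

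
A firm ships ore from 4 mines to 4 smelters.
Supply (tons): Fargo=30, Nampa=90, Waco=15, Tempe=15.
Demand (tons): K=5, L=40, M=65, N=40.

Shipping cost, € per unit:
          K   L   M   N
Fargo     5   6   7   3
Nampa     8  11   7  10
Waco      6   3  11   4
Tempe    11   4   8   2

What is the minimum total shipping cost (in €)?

An optimal shipping plan:
  Fargo–N: 30 × €3 = €90
  Nampa–K: 5 × €8 = €40
  Nampa–L: 20 × €11 = €220
  Nampa–M: 65 × €7 = €455
  Waco–L: 15 × €3 = €45
  Tempe–L: 5 × €4 = €20
  Tempe–N: 10 × €2 = €20
Total = 90 + 40 + 220 + 455 + 45 + 20 + 20 = €890.

890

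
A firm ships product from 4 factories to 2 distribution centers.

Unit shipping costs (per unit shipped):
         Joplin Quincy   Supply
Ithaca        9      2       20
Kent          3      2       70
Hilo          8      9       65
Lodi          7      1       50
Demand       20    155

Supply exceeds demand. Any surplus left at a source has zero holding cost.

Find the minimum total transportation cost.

An optimal shipping plan:
  Ithaca–Quincy: 20 × 2 = 40
  Kent–Quincy: 70 × 2 = 140
  Hilo–Joplin: 20 × 8 = 160
  Hilo–Quincy: 15 × 9 = 135
  Lodi–Quincy: 50 × 1 = 50
Total = 40 + 140 + 160 + 135 + 50 = 525.

525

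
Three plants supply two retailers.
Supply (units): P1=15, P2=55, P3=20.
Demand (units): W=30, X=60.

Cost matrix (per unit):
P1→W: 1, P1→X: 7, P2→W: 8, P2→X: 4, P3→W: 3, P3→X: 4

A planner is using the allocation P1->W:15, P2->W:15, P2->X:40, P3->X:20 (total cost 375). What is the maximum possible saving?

Current plan cost = 15·1 + 15·8 + 40·4 + 20·4 = 375.
Optimal plan:
  P1→W: 15 units
  P2→X: 55 units
  P3→W: 15 units
  P3→X: 5 units
Optimal cost = 300.
Saving = 375 − 300 = 75.

75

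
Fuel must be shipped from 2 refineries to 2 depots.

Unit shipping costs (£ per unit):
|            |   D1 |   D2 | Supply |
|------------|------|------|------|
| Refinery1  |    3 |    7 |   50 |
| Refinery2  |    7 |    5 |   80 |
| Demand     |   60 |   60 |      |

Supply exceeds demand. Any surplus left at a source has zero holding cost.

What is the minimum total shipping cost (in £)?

520

Optimal allocation:
  Refinery1–D1: 50 × £3 = £150
  Refinery2–D1: 10 × £7 = £70
  Refinery2–D2: 60 × £5 = £300
Total = 150 + 70 + 300 = £520.
(Supply check: Refinery1 ships 50; Refinery2 ships 70.)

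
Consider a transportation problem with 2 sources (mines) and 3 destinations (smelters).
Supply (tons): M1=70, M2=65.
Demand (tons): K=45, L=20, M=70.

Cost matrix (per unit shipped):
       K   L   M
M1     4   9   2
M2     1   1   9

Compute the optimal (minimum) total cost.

205

Optimal allocation:
  M1–M: 70 × 2 = 140
  M2–K: 45 × 1 = 45
  M2–L: 20 × 1 = 20
Total = 140 + 45 + 20 = 205.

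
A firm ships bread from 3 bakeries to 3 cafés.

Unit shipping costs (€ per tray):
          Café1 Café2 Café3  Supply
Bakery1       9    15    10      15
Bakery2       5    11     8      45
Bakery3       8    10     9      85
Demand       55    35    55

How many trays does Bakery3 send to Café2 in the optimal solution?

Optimal shipments:
  Bakery1 to Café3: 15 × €10 = €150
  Bakery2 to Café1: 45 × €5 = €225
  Bakery3 to Café1: 10 × €8 = €80
  Bakery3 to Café2: 35 × €10 = €350
  Bakery3 to Café3: 40 × €9 = €360
Total cost = €1165.
So Bakery3→Café2 carries 35 trays.

35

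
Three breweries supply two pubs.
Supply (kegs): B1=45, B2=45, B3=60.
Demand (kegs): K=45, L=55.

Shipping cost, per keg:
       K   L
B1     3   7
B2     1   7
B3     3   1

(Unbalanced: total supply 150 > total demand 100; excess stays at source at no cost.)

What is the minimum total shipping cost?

100

A cheapest plan:
  B2–K: 45 × 1 = 45
  B3–L: 55 × 1 = 55
Total = 45 + 55 = 100.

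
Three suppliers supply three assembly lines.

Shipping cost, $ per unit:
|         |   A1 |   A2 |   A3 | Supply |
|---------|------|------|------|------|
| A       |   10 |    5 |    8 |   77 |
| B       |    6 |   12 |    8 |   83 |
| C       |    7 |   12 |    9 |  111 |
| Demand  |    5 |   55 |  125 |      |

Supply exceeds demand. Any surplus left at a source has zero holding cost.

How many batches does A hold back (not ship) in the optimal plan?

Minimum-cost shipments:
  A→A2: 55 × $5 = $275
  A→A3: 22 × $8 = $176
  B→A1: 5 × $6 = $30
  B→A3: 78 × $8 = $624
  C→A3: 25 × $9 = $225
Total cost = $1330.
A ships 77 of its 77, leaving 0.

0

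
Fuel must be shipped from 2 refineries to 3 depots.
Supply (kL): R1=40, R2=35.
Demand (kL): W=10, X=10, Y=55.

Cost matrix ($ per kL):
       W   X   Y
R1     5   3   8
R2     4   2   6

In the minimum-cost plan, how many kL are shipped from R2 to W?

0

Optimal shipments:
  R1 to W: 10 × $5 = $50
  R1 to X: 10 × $3 = $30
  R1 to Y: 20 × $8 = $160
  R2 to Y: 35 × $6 = $210
Total cost = $450.
The route R2→W is not used.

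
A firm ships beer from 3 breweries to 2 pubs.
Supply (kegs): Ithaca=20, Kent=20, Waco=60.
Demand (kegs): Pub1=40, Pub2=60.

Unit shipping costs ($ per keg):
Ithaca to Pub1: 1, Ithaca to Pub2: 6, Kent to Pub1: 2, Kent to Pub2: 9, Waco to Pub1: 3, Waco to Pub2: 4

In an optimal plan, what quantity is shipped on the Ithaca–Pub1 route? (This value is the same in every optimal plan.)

20

Solving gives:
  Ithaca->Pub1: 20 kegs
  Kent->Pub1: 20 kegs
  Waco->Pub2: 60 kegs
Total cost = $300.
So Ithaca→Pub1 carries 20 kegs.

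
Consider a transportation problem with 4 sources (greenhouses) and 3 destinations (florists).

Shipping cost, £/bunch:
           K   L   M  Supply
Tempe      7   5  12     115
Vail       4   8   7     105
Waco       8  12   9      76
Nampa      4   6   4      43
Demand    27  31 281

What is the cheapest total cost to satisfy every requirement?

2619

An optimal shipping plan:
  Tempe–K: 27 bunches
  Tempe–L: 31 bunches
  Tempe–M: 57 bunches
  Vail–M: 105 bunches
  Waco–M: 76 bunches
  Nampa–M: 43 bunches
Total cost = £2619.
(Supply check: Tempe ships 115; Vail ships 105; Waco ships 76; Nampa ships 43.)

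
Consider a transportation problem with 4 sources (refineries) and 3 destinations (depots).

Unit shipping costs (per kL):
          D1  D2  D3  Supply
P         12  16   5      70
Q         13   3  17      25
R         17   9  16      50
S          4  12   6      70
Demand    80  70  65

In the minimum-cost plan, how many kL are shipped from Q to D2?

25

Solving gives:
  P–D1: 5 × 12 = 60
  P–D3: 65 × 5 = 325
  Q–D2: 25 × 3 = 75
  R–D1: 5 × 17 = 85
  R–D2: 45 × 9 = 405
  S–D1: 70 × 4 = 280
Total cost = 1230.
So Q→D2 carries 25 kL.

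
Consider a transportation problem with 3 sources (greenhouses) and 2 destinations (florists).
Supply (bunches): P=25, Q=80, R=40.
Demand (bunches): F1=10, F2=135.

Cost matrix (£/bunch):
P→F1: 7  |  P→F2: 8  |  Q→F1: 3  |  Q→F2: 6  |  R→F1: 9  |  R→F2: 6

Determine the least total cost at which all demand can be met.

890

Optimal allocation:
  P->F2: 25 × £8 = £200
  Q->F1: 10 × £3 = £30
  Q->F2: 70 × £6 = £420
  R->F2: 40 × £6 = £240
Total = 200 + 30 + 420 + 240 = £890.
(Supply check: P ships 25; Q ships 80; R ships 40.)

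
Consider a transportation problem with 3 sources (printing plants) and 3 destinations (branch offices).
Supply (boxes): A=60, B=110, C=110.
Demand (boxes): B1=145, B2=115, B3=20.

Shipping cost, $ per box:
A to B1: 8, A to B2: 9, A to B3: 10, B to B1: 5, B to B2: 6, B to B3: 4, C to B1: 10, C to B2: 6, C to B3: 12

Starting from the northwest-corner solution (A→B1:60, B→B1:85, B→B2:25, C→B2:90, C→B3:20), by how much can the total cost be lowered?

Current plan cost = 60·8 + 85·5 + 25·6 + 90·6 + 20·12 = $1835.
Optimal plan:
  A to B1: 55 × $8 = $440
  A to B2: 5 × $9 = $45
  B to B1: 90 × $5 = $450
  B to B3: 20 × $4 = $80
  C to B2: 110 × $6 = $660
Optimal cost = $1675.
Saving = 1835 − 1675 = $160.

160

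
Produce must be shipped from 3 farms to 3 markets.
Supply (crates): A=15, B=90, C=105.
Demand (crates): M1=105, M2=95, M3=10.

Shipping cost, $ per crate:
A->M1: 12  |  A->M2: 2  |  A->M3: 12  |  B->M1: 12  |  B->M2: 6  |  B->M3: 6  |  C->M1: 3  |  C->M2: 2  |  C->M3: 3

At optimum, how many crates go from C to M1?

Optimal shipments:
  A–M2: 15 crates
  B–M2: 80 crates
  B–M3: 10 crates
  C–M1: 105 crates
Total cost = $885.
So C→M1 carries 105 crates.

105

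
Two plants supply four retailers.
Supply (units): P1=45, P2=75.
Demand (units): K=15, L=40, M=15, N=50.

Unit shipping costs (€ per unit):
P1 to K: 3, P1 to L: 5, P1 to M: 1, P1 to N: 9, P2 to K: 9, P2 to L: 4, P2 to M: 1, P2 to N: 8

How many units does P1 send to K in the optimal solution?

The minimum-cost plan:
  P1 to K: 15 × €3 = €45
  P1 to M: 15 × €1 = €15
  P1 to N: 15 × €9 = €135
  P2 to L: 40 × €4 = €160
  P2 to N: 35 × €8 = €280
Total cost = €635.
So P1→K carries 15 units.

15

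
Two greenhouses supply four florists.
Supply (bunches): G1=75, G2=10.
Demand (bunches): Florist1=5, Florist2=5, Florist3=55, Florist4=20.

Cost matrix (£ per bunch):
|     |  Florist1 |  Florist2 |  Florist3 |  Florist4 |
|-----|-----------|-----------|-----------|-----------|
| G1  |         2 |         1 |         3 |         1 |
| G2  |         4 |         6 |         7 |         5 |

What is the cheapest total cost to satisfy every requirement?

230

Optimal allocation:
  G1->Florist2: 5 × £1 = £5
  G1->Florist3: 50 × £3 = £150
  G1->Florist4: 20 × £1 = £20
  G2->Florist1: 5 × £4 = £20
  G2->Florist3: 5 × £7 = £35
Total = 5 + 150 + 20 + 20 + 35 = £230.
(Supply check: G1 ships 75; G2 ships 10.)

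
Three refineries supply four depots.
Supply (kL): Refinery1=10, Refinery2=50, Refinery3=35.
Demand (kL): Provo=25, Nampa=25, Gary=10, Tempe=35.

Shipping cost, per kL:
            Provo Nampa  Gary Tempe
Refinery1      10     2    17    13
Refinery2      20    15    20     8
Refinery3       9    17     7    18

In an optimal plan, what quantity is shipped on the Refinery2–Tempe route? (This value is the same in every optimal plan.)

The minimum-cost plan:
  Refinery1–Nampa: 10 kL
  Refinery2–Nampa: 15 kL
  Refinery2–Tempe: 35 kL
  Refinery3–Provo: 25 kL
  Refinery3–Gary: 10 kL
Total cost = 820.
So Refinery2→Tempe carries 35 kL.

35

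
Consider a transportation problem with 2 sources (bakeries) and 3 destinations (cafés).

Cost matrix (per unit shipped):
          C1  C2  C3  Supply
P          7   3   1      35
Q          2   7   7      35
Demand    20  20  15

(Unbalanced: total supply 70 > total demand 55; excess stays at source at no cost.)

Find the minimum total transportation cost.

115

A cheapest plan:
  P→C2: 20 trays
  P→C3: 15 trays
  Q→C1: 20 trays
Total cost = 115.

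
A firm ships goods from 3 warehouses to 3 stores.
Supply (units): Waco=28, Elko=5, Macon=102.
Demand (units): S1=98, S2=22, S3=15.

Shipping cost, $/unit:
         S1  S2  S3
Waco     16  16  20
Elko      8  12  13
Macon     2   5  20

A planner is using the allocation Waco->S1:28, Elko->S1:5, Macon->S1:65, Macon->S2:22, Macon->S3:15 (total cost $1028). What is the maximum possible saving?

259

Current plan cost = 28·16 + 5·8 + 65·2 + 22·5 + 15·20 = $1028.
Optimal plan:
  Waco–S2: 18 × $16 = $288
  Waco–S3: 10 × $20 = $200
  Elko–S3: 5 × $13 = $65
  Macon–S1: 98 × $2 = $196
  Macon–S2: 4 × $5 = $20
Optimal cost = $769.
Saving = 1028 − 769 = $259.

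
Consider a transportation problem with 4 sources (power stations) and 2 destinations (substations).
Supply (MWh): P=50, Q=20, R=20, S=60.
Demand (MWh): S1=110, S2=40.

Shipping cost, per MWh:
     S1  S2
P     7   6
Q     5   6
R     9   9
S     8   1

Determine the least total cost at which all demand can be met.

830

A cheapest plan:
  P–S1: 50 × 7 = 350
  Q–S1: 20 × 5 = 100
  R–S1: 20 × 9 = 180
  S–S1: 20 × 8 = 160
  S–S2: 40 × 1 = 40
Total = 350 + 100 + 180 + 160 + 40 = 830.
(Supply check: P ships 50; Q ships 20; R ships 20; S ships 60.)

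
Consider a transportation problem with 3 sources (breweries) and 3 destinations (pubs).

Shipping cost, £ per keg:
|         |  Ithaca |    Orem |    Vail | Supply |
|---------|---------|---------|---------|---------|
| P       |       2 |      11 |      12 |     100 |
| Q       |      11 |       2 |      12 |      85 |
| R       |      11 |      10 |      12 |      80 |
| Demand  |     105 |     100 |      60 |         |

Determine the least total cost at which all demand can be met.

1295

A cheapest plan:
  P–Ithaca: 100 kegs
  Q–Orem: 85 kegs
  R–Ithaca: 5 kegs
  R–Orem: 15 kegs
  R–Vail: 60 kegs
Total cost = £1295.
(Supply check: P ships 100; Q ships 85; R ships 80.)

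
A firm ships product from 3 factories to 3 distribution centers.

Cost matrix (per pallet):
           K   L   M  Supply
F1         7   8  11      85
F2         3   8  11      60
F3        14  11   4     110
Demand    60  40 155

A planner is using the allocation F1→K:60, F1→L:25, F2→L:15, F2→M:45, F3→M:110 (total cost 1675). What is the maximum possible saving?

240

Current plan cost = 60·7 + 25·8 + 15·8 + 45·11 + 110·4 = 1675.
Optimal plan:
  F1 to L: 40 pallets
  F1 to M: 45 pallets
  F2 to K: 60 pallets
  F3 to M: 110 pallets
Optimal cost = 1435.
Saving = 1675 − 1435 = 240.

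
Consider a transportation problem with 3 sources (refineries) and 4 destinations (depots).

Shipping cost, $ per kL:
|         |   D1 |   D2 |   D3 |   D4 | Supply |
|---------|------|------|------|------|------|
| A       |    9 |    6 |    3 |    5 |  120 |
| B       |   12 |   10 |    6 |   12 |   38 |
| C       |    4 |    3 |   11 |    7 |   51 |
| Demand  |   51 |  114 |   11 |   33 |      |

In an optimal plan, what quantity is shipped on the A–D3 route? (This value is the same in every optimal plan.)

Optimal shipments:
  A->D2: 87 kL
  A->D4: 33 kL
  B->D2: 27 kL
  B->D3: 11 kL
  C->D1: 51 kL
Total cost = $1227.
The route A→D3 is not used.

0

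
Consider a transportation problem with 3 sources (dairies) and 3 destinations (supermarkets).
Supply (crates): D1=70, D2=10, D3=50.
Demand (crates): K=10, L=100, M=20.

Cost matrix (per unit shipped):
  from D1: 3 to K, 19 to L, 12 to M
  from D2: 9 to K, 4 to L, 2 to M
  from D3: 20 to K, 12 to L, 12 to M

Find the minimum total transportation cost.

1670

One minimum-cost allocation:
  D1 to K: 10 × 3 = 30
  D1 to L: 40 × 19 = 760
  D1 to M: 20 × 12 = 240
  D2 to L: 10 × 4 = 40
  D3 to L: 50 × 12 = 600
Total = 30 + 760 + 240 + 40 + 600 = 1670.
(Supply check: D1 ships 70; D2 ships 10; D3 ships 50.)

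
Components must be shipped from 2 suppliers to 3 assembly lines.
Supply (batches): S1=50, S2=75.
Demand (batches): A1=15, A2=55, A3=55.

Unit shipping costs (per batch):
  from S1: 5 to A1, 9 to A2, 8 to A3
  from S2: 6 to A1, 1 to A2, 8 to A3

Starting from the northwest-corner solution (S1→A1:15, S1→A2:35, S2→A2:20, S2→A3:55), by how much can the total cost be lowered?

280

Current plan cost = 15·5 + 35·9 + 20·1 + 55·8 = 850.
Optimal plan:
  S1->A1: 15 × 5 = 75
  S1->A3: 35 × 8 = 280
  S2->A2: 55 × 1 = 55
  S2->A3: 20 × 8 = 160
Optimal cost = 570.
Saving = 850 − 570 = 280.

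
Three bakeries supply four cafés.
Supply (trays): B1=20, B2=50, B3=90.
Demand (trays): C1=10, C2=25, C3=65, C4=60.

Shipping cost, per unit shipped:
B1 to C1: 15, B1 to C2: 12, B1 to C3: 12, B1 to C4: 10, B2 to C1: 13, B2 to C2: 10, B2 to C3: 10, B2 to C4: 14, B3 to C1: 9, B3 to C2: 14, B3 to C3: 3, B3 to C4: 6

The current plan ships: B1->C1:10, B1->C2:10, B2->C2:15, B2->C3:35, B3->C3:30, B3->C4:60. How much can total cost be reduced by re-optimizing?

100

Current plan cost = 10·15 + 10·12 + 15·10 + 35·10 + 30·3 + 60·6 = 1220.
Optimal plan:
  B1–C4: 20 × 10 = 200
  B2–C1: 10 × 13 = 130
  B2–C2: 25 × 10 = 250
  B2–C3: 15 × 10 = 150
  B3–C3: 50 × 3 = 150
  B3–C4: 40 × 6 = 240
Optimal cost = 1120.
Saving = 1220 − 1120 = 100.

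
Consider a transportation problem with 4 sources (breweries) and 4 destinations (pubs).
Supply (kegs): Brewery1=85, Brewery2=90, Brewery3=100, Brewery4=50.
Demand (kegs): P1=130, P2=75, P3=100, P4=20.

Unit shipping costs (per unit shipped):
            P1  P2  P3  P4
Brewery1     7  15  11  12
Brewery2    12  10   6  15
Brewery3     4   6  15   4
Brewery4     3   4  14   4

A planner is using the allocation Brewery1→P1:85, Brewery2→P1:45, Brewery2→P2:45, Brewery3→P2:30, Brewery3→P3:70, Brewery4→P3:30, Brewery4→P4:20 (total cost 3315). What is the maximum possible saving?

1490

Current plan cost = 85·7 + 45·12 + 45·10 + 30·6 + 70·15 + 30·14 + 20·4 = 3315.
Optimal plan:
  Brewery1 to P1: 75 × 7 = 525
  Brewery1 to P3: 10 × 11 = 110
  Brewery2 to P3: 90 × 6 = 540
  Brewery3 to P1: 55 × 4 = 220
  Brewery3 to P2: 25 × 6 = 150
  Brewery3 to P4: 20 × 4 = 80
  Brewery4 to P2: 50 × 4 = 200
Optimal cost = 1825.
Saving = 3315 − 1825 = 1490.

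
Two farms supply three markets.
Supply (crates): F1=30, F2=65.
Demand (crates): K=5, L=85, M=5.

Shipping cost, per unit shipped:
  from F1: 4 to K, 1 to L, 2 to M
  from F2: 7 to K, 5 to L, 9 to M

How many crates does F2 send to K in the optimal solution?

Solving gives:
  F1–L: 25 × 1 = 25
  F1–M: 5 × 2 = 10
  F2–K: 5 × 7 = 35
  F2–L: 60 × 5 = 300
Total cost = 370.
So F2→K carries 5 crates.

5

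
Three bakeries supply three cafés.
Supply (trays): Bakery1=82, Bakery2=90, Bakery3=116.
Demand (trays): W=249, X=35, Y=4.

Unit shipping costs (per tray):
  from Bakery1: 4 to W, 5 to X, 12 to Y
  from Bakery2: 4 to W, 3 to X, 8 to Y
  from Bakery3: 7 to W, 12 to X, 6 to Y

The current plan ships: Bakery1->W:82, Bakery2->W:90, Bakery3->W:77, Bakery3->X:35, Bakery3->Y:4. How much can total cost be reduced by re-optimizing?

Current plan cost = 82·4 + 90·4 + 77·7 + 35·12 + 4·6 = 1671.
Optimal plan:
  Bakery1->W: 82 × 4 = 328
  Bakery2->W: 55 × 4 = 220
  Bakery2->X: 35 × 3 = 105
  Bakery3->W: 112 × 7 = 784
  Bakery3->Y: 4 × 6 = 24
Optimal cost = 1461.
Saving = 1671 − 1461 = 210.

210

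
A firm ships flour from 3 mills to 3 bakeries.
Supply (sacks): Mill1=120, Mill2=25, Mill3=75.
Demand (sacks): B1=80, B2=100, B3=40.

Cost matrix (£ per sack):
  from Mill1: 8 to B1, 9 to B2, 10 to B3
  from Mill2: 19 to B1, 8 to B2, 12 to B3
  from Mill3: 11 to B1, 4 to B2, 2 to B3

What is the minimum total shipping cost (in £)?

1420

A cheapest plan:
  Mill1–B1: 80 × £8 = £640
  Mill1–B2: 40 × £9 = £360
  Mill2–B2: 25 × £8 = £200
  Mill3–B2: 35 × £4 = £140
  Mill3–B3: 40 × £2 = £80
Total = 640 + 360 + 200 + 140 + 80 = £1420.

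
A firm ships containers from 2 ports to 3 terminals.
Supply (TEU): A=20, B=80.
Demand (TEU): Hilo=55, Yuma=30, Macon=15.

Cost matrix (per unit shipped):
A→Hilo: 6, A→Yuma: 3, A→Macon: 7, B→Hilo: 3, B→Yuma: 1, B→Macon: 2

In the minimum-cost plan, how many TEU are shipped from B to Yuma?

The minimum-cost plan:
  A–Yuma: 20 TEU
  B–Hilo: 55 TEU
  B–Yuma: 10 TEU
  B–Macon: 15 TEU
Total cost = 265.
So B→Yuma carries 10 TEU.

10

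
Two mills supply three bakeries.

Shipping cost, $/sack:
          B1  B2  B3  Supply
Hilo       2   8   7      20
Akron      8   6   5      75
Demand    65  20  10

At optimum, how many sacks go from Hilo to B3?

0

The minimum-cost plan:
  Hilo→B1: 20 × $2 = $40
  Akron→B1: 45 × $8 = $360
  Akron→B2: 20 × $6 = $120
  Akron→B3: 10 × $5 = $50
Total cost = $570.
The route Hilo→B3 is not used.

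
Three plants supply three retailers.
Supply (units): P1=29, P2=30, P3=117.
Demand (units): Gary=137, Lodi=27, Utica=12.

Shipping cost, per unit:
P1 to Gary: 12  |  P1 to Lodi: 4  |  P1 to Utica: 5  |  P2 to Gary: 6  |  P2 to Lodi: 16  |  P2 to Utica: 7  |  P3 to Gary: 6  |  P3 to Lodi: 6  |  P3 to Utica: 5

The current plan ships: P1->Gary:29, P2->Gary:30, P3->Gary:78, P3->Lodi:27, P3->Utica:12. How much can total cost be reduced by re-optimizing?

228

Current plan cost = 29·12 + 30·6 + 78·6 + 27·6 + 12·5 = 1218.
Optimal plan:
  P1–Lodi: 27 × 4 = 108
  P1–Utica: 2 × 5 = 10
  P2–Gary: 30 × 6 = 180
  P3–Gary: 107 × 6 = 642
  P3–Utica: 10 × 5 = 50
Optimal cost = 990.
Saving = 1218 − 990 = 228.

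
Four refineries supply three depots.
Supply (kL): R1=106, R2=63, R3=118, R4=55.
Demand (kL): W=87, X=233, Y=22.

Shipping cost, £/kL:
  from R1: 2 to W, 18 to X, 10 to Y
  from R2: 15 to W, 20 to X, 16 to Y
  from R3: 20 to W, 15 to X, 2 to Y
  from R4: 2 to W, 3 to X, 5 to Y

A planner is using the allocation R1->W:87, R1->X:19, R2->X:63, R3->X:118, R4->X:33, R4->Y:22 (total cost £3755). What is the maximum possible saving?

330

Current plan cost = 87·2 + 19·18 + 63·20 + 118·15 + 33·3 + 22·5 = £3755.
Optimal plan:
  R1→W: 87 kL
  R1→X: 19 kL
  R2→X: 63 kL
  R3→X: 96 kL
  R3→Y: 22 kL
  R4→X: 55 kL
Optimal cost = £3425.
Saving = 3755 − 3425 = £330.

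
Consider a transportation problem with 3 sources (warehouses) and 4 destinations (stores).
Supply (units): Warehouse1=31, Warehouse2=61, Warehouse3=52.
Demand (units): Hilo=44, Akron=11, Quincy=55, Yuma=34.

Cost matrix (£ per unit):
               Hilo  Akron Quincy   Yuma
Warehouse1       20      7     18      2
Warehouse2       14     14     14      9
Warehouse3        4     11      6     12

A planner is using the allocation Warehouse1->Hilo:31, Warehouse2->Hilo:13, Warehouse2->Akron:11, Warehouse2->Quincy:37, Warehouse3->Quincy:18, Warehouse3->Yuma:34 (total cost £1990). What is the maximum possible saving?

Current plan cost = 31·20 + 13·14 + 11·14 + 37·14 + 18·6 + 34·12 = £1990.
Optimal plan:
  Warehouse1->Yuma: 31 × £2 = £62
  Warehouse2->Akron: 11 × £14 = £154
  Warehouse2->Quincy: 47 × £14 = £658
  Warehouse2->Yuma: 3 × £9 = £27
  Warehouse3->Hilo: 44 × £4 = £176
  Warehouse3->Quincy: 8 × £6 = £48
Optimal cost = £1125.
Saving = 1990 − 1125 = £865.

865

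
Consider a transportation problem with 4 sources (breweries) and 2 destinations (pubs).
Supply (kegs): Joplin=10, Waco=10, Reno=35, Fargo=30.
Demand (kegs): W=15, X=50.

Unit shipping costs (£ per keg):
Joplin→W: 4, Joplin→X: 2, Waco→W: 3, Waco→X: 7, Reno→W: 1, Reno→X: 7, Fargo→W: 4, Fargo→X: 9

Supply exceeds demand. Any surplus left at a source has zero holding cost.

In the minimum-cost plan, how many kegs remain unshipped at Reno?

0

An optimal plan:
  Joplin to X: 10 × £2 = £20
  Waco to X: 10 × £7 = £70
  Reno to W: 15 × £1 = £15
  Reno to X: 20 × £7 = £140
  Fargo to X: 10 × £9 = £90
Total cost = £335.
Reno ships 35 of its 35, leaving 0.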